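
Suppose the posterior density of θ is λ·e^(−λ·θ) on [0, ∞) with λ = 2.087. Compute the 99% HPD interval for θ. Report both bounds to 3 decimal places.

[0.000, 2.207]

The exponential density is strictly decreasing on [0, ∞), so the HPD interval is anchored at 0: [0, q] with P(θ ≤ q) = 0.99.
q = −ln(1 − 0.99) / 2.087 = 4.6052 / 2.087 = 2.207.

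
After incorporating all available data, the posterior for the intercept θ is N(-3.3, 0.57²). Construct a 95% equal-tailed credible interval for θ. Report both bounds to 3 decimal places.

[-4.417, -2.183]

The posterior is symmetric, so the 95% equal-tailed interval is θ = -3.3 ± z·0.57 with z = 1.960.
Half-width: 1.960 × 0.57 = 1.117.
-3.3 − 1.117 = -4.417; -3.3 + 1.117 = -2.183.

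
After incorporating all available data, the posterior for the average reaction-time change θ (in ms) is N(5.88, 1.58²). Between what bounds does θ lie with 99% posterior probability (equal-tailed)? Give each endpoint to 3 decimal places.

[1.810, 9.950]

The posterior is symmetric, so the 99% equal-tailed interval is θ = 5.88 ± z·1.58 with z = 2.576.
Half-width: 2.576 × 1.58 = 4.070.
5.88 − 4.070 = 1.810; 5.88 + 4.070 = 9.950.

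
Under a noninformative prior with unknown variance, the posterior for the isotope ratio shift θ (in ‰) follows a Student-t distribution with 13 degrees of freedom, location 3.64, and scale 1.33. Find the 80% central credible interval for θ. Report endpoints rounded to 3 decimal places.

[1.844, 5.436]

The t_13 distribution is symmetric; the 80% interval is 3.64 ± t·1.33 with t_{0.9,13} = 1.350.
Half-width: 1.350 × 1.33 = 1.796.
3.64 − 1.796 = 1.844; 3.64 + 1.796 = 5.436.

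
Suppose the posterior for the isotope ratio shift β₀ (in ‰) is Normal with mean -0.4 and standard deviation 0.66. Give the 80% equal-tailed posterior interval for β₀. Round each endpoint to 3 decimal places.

The posterior is symmetric, so the 80% equal-tailed interval is β₀ = -0.4 ± z·0.66 with z = 1.282.
Half-width: 1.282 × 0.66 = 0.846.
-0.4 − 0.846 = -1.246; -0.4 + 0.846 = 0.446.

[-1.246, 0.446]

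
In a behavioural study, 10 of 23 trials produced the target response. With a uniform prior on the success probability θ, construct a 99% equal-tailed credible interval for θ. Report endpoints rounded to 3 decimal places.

Posterior: Beta(1+10, 1+13) = Beta(11, 14).
Equal-tailed 99% interval: the 0.005 and 0.995 quantiles of Beta(11, 14).
Posterior mean ≈ 0.440, SD ≈ 0.097; a Normal approximation gives roughly [0.189, 0.691].
Exact: F⁻¹(0.005) = 0.207; F⁻¹(0.995) = 0.690.

[0.207, 0.690]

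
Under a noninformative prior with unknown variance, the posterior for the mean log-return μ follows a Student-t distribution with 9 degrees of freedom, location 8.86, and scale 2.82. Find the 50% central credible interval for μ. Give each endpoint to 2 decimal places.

[6.88, 10.84]

The t_9 distribution is symmetric; the 50% interval is 8.86 ± t·2.82 with t_{0.75,9} = 0.703.
Half-width: 0.703 × 2.82 = 1.98.
8.86 − 1.98 = 6.88; 8.86 + 1.98 = 10.84.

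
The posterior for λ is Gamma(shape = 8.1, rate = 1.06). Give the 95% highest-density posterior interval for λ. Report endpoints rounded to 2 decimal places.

[2.87, 12.99]

The posterior is unimodal and skewed, so the HPD interval has equal density at both endpoints and is the shortest 95% interval.
Solving f(2.87) = f(12.99) with F(12.99) − F(2.87) = 0.95 gives [2.87, 12.99].
For comparison, the equal-tailed interval is [3.32, 13.73]; the HPD is narrower and shifted toward the mode.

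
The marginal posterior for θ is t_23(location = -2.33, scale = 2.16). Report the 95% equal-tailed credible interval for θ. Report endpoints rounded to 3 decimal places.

[-6.798, 2.138]

The t_23 distribution is symmetric; the 95% interval is -2.33 ± t·2.16 with t_{0.975,23} = 2.069.
Half-width: 2.069 × 2.16 = 4.468.
-2.33 − 4.468 = -6.798; -2.33 + 4.468 = 2.138.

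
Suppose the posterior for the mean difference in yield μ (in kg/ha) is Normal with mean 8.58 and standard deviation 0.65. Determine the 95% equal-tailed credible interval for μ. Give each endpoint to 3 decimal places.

[7.306, 9.854]

The posterior is symmetric, so the 95% equal-tailed interval is μ = 8.58 ± z·0.65 with z = 1.960.
Half-width: 1.960 × 0.65 = 1.274.
8.58 − 1.274 = 7.306; 8.58 + 1.274 = 9.854.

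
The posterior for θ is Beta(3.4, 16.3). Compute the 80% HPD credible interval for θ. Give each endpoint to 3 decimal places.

The posterior is unimodal and skewed, so the HPD interval has equal density at both endpoints and is the shortest 80% interval.
Solving f(0.055) = f(0.258) with F(0.258) − F(0.055) = 0.80 gives [0.055, 0.258].
For comparison, the equal-tailed interval is [0.075, 0.286]; the HPD is narrower and shifted toward the mode.

[0.055, 0.258]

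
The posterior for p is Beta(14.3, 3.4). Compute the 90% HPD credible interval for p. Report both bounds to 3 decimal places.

[0.669, 0.954]

The posterior is unimodal and skewed, so the HPD interval has equal density at both endpoints and is the shortest 90% interval.
Solving f(0.669) = f(0.954) with F(0.954) − F(0.669) = 0.90 gives [0.669, 0.954].
For comparison, the equal-tailed interval is [0.640, 0.936]; the HPD is narrower and shifted toward the mode.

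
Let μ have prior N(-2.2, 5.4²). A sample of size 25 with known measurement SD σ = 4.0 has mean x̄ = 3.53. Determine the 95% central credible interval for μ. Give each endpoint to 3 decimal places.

[1.856, 4.958]

Posterior precision = 1/5.4² + 25/4.0² = 0.0343 + 1.5625 = 1.5968, so posterior SD = 0.7914.
Posterior mean = (-2.2/5.4² + 25·3.53/4.0²) / 1.5968 = 3.4069.
Interval: 3.4069 ± 1.960 × 0.7914 → [1.856, 4.958].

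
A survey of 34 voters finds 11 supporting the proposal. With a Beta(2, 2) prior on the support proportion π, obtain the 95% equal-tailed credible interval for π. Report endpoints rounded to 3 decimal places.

[0.202, 0.498]

Posterior: Beta(2+11, 2+23) = Beta(13, 25).
Equal-tailed 95% interval: the 0.025 and 0.975 quantiles of Beta(13, 25).
Posterior mean ≈ 0.342, SD ≈ 0.076; a Normal approximation gives roughly [0.193, 0.491].
Exact: F⁻¹(0.025) = 0.202; F⁻¹(0.975) = 0.498.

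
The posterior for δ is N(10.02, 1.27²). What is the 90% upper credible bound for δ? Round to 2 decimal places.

Need U with P(δ ≤ U) = 0.90: U = 10.02 + z_{0.1}·1.27.
z = 1.282; U = 10.02 + 1.282 × 1.27 = 11.65.

11.65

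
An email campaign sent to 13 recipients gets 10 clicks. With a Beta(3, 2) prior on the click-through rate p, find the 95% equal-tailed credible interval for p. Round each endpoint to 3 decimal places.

[0.501, 0.897]

Posterior: Beta(3+10, 2+3) = Beta(13, 5).
Equal-tailed 95% interval: the 0.025 and 0.975 quantiles of Beta(13, 5).
Posterior mean ≈ 0.722, SD ≈ 0.103; a Normal approximation gives roughly [0.521, 0.924].
Exact: F⁻¹(0.025) = 0.501; F⁻¹(0.975) = 0.897.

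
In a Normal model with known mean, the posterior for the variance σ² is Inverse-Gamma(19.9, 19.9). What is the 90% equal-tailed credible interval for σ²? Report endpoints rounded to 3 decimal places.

Inverse-Gamma(19.9, 19.9) quantiles: F⁻¹(0.05) and F⁻¹(0.95).
Equivalently, 1/σ² ~ Gamma(19.9, rate = 19.9); invert its 0.95 and 0.05 quantiles.
Posterior mean ≈ 1.053, SD ≈ 0.249; a Normal approximation gives roughly [0.644, 1.462].
Exact: lower = 0.717; upper = 1.511.

[0.717, 1.511]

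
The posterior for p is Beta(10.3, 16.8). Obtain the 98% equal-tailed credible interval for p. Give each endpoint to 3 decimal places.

Posterior: Beta(10.3, 16.8).
Equal-tailed 98% interval: the 0.01 and 0.99 quantiles of Beta(10.3, 16.8).
Posterior mean ≈ 0.380, SD ≈ 0.092; a Normal approximation gives roughly [0.167, 0.593].
Exact: F⁻¹(0.01) = 0.185; F⁻¹(0.99) = 0.601.

[0.185, 0.601]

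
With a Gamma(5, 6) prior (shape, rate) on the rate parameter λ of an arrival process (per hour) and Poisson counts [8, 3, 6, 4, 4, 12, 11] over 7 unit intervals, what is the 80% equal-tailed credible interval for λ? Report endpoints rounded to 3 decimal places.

[3.378, 4.809]

Posterior: Gamma(5+48, 6+7) = Gamma(53, 13) (shape, rate).
Equal-tailed 80% interval: Gamma(53, 13) quantiles at 0.1 and 0.9.
Posterior mean ≈ 4.077, SD ≈ 0.560; a Normal approximation gives roughly [3.359, 4.795].
Exact: lower = 3.378; upper = 4.809.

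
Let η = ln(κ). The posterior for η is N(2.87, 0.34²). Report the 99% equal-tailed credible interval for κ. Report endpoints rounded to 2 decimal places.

On the log scale the 99% interval is 2.87 ± 2.576 × 0.34 = [1.9942, 3.7458].
Exponentiate: [e^1.9942, e^3.7458] = [7.35, 42.34].

[7.35, 42.34]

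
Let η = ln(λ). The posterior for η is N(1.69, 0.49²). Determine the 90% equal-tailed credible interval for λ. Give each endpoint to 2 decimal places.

On the log scale the 90% interval is 1.69 ± 1.645 × 0.49 = [0.8840, 2.4960].
Exponentiate: [e^0.8840, e^2.4960] = [2.42, 12.13].

[2.42, 12.13]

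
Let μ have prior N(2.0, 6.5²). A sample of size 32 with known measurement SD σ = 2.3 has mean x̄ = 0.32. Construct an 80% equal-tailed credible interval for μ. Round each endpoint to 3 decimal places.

Posterior precision = 1/6.5² + 32/2.3² = 0.0237 + 6.0491 = 6.0728, so posterior SD = 0.4058.
Posterior mean = (2.0/6.5² + 32·0.32/2.3²) / 6.0728 = 0.3265.
Interval: 0.3265 ± 1.282 × 0.4058 → [-0.193, 0.847].

[-0.193, 0.847]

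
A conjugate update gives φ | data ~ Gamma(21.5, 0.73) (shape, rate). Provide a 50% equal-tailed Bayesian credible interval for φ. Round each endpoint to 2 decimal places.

[24.96, 33.45]

Posterior: Gamma(shape 21.5, rate 0.73).
Equal-tailed 50% interval: Gamma(21.5, 0.73) quantiles at 0.25 and 0.75.
Posterior mean ≈ 29.45, SD ≈ 6.35; a Normal approximation gives roughly [25.17, 33.74].
Exact: lower = 24.96; upper = 33.45.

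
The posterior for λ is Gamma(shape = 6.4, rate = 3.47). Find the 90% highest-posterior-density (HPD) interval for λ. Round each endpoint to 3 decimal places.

The posterior is unimodal and skewed, so the HPD interval has equal density at both endpoints and is the shortest 90% interval.
Solving f(0.688) = f(2.957) with F(2.957) − F(0.688) = 0.90 gives [0.688, 2.957].
For comparison, the equal-tailed interval is [0.830, 3.184]; the HPD is narrower and shifted toward the mode.

[0.688, 2.957]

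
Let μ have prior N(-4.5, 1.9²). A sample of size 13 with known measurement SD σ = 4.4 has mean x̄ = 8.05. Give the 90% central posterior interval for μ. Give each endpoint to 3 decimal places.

[2.696, 6.074]

Posterior precision = 1/1.9² + 13/4.4² = 0.2770 + 0.6715 = 0.9485, so posterior SD = 1.0268.
Posterior mean = (-4.5/1.9² + 13·8.05/4.4²) / 0.9485 = 4.3848.
Interval: 4.3848 ± 1.645 × 1.0268 → [2.696, 6.074].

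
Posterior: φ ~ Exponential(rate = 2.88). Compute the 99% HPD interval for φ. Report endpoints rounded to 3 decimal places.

[0.000, 1.599]

The exponential density is strictly decreasing on [0, ∞), so the HPD interval is anchored at 0: [0, q] with P(φ ≤ q) = 0.99.
q = −ln(1 − 0.99) / 2.88 = 4.6052 / 2.88 = 1.599.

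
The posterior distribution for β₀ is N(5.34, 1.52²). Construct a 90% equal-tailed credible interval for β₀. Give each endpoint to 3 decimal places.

[2.840, 7.840]

The posterior is symmetric, so the 90% equal-tailed interval is β₀ = 5.34 ± z·1.52 with z = 1.645.
Half-width: 1.645 × 1.52 = 2.500.
5.34 − 2.500 = 2.840; 5.34 + 2.500 = 7.840.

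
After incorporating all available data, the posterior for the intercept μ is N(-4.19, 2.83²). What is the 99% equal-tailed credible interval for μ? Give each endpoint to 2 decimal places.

The posterior is symmetric, so the 99% equal-tailed interval is μ = -4.19 ± z·2.83 with z = 2.576.
Half-width: 2.576 × 2.83 = 7.29.
-4.19 − 7.29 = -11.48; -4.19 + 7.29 = 3.10.

[-11.48, 3.10]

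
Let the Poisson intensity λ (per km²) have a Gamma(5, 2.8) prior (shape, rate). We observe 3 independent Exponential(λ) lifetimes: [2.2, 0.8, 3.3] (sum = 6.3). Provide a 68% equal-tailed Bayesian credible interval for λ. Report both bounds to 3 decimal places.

[0.576, 1.181]

Posterior: Gamma(5+3, 2.8+6.3) = Gamma(8, 9.1) (shape, rate).
Equal-tailed 68% interval: Gamma(8, 9.1) quantiles at 0.16 and 0.84.
Posterior mean ≈ 0.879, SD ≈ 0.311; a Normal approximation gives roughly [0.570, 1.188].
Exact: lower = 0.576; upper = 1.181.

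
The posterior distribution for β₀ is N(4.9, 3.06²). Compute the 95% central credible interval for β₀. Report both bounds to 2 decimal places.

[-1.10, 10.90]

The posterior is symmetric, so the 95% equal-tailed interval is β₀ = 4.9 ± z·3.06 with z = 1.960.
Half-width: 1.960 × 3.06 = 6.00.
4.9 − 6.00 = -1.10; 4.9 + 6.00 = 10.90.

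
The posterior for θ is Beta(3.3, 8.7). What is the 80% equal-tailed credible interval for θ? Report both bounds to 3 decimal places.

Posterior: Beta(3.3, 8.7).
Equal-tailed 80% interval: the 0.1 and 0.9 quantiles of Beta(3.3, 8.7).
Posterior mean ≈ 0.275, SD ≈ 0.124; a Normal approximation gives roughly [0.116, 0.434].
Exact: F⁻¹(0.1) = 0.123; F⁻¹(0.9) = 0.445.

[0.123, 0.445]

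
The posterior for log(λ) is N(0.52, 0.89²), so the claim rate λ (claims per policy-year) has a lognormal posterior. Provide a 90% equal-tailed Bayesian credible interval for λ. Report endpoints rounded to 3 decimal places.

[0.389, 7.271]

On the log scale the 90% interval is 0.52 ± 1.645 × 0.89 = [-0.9439, 1.9839].
Exponentiate: [e^-0.9439, e^1.9839] = [0.389, 7.271].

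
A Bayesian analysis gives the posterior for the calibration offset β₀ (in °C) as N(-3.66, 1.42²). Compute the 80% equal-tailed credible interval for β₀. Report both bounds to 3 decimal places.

The posterior is symmetric, so the 80% equal-tailed interval is β₀ = -3.66 ± z·1.42 with z = 1.282.
Half-width: 1.282 × 1.42 = 1.820.
-3.66 − 1.820 = -5.480; -3.66 + 1.820 = -1.840.

[-5.480, -1.840]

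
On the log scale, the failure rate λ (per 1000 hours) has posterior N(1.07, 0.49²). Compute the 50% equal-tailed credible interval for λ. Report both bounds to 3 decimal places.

[2.095, 4.057]

On the log scale the 50% interval is 1.07 ± 0.674 × 0.49 = [0.7395, 1.4005].
Exponentiate: [e^0.7395, e^1.4005] = [2.095, 4.057].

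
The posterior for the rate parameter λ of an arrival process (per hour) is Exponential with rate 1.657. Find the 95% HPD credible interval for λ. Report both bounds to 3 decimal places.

The exponential density is strictly decreasing on [0, ∞), so the HPD interval is anchored at 0: [0, q] with P(λ ≤ q) = 0.95.
q = −ln(1 − 0.95) / 1.657 = 2.9957 / 1.657 = 1.808.

[0.000, 1.808]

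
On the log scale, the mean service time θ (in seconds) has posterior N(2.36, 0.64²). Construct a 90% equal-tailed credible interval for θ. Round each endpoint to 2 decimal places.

On the log scale the 90% interval is 2.36 ± 1.645 × 0.64 = [1.3073, 3.4127].
Exponentiate: [e^1.3073, e^3.4127] = [3.70, 30.35].

[3.70, 30.35]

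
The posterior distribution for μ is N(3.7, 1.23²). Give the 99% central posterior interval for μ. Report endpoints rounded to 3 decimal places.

[0.532, 6.868]

The posterior is symmetric, so the 99% equal-tailed interval is μ = 3.7 ± z·1.23 with z = 2.576.
Half-width: 2.576 × 1.23 = 3.168.
3.7 − 3.168 = 0.532; 3.7 + 3.168 = 6.868.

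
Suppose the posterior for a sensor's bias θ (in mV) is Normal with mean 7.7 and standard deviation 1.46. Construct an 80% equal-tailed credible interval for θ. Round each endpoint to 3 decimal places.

[5.829, 9.571]

The posterior is symmetric, so the 80% equal-tailed interval is θ = 7.7 ± z·1.46 with z = 1.282.
Half-width: 1.282 × 1.46 = 1.871.
7.7 − 1.871 = 5.829; 7.7 + 1.871 = 9.571.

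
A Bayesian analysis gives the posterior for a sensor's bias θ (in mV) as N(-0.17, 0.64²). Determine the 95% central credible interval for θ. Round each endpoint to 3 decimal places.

The posterior is symmetric, so the 95% equal-tailed interval is θ = -0.17 ± z·0.64 with z = 1.960.
Half-width: 1.960 × 0.64 = 1.254.
-0.17 − 1.254 = -1.424; -0.17 + 1.254 = 1.084.

[-1.424, 1.084]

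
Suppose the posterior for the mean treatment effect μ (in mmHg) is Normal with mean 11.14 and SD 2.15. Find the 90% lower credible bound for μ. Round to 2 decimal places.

Need L with P(μ ≥ L) = 0.90: L = 11.14 − z_{0.1}·2.15.
z = 1.282; L = 11.14 − 1.282 × 2.15 = 8.38.

8.38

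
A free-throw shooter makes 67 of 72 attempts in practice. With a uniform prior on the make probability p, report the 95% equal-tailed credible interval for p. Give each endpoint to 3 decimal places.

Posterior: Beta(1+67, 1+5) = Beta(68, 6).
Equal-tailed 95% interval: the 0.025 and 0.975 quantiles of Beta(68, 6).
Posterior mean ≈ 0.919, SD ≈ 0.032; a Normal approximation gives roughly [0.857, 0.981].
Exact: F⁻¹(0.025) = 0.847; F⁻¹(0.975) = 0.969.

[0.847, 0.969]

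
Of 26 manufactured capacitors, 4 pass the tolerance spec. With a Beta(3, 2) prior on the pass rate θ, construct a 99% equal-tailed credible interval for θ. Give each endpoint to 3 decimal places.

Posterior: Beta(3+4, 2+22) = Beta(7, 24).
Equal-tailed 99% interval: the 0.005 and 0.995 quantiles of Beta(7, 24).
Posterior mean ≈ 0.226, SD ≈ 0.074; a Normal approximation gives roughly [0.035, 0.416].
Exact: F⁻¹(0.005) = 0.073; F⁻¹(0.995) = 0.443.

[0.073, 0.443]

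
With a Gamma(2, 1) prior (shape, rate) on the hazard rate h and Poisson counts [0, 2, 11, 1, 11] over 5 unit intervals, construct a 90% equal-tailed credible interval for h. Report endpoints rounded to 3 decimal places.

[3.176, 6.013]

Posterior: Gamma(2+25, 1+5) = Gamma(27, 6) (shape, rate).
Equal-tailed 90% interval: Gamma(27, 6) quantiles at 0.05 and 0.95.
Posterior mean ≈ 4.500, SD ≈ 0.866; a Normal approximation gives roughly [3.076, 5.924].
Exact: lower = 3.176; upper = 6.013.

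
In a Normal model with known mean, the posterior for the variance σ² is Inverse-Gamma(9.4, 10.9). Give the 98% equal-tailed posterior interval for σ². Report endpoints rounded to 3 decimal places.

[0.607, 2.903]

Inverse-Gamma(9.4, 10.9) quantiles: F⁻¹(0.01) and F⁻¹(0.99).
Equivalently, 1/σ² ~ Gamma(9.4, rate = 10.9); invert its 0.99 and 0.01 quantiles.
Posterior mean ≈ 1.298, SD ≈ 0.477; a Normal approximation gives roughly [0.188, 2.407].
Exact: lower = 0.607; upper = 2.903.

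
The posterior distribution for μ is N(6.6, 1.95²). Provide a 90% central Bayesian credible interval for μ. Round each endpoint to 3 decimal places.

The posterior is symmetric, so the 90% equal-tailed interval is μ = 6.6 ± z·1.95 with z = 1.645.
Half-width: 1.645 × 1.95 = 3.207.
6.6 − 3.207 = 3.393; 6.6 + 3.207 = 9.807.

[3.393, 9.807]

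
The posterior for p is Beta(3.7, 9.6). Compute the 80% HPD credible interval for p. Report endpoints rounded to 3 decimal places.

[0.111, 0.411]

The posterior is unimodal and skewed, so the HPD interval has equal density at both endpoints and is the shortest 80% interval.
Solving f(0.111) = f(0.411) with F(0.411) − F(0.111) = 0.80 gives [0.111, 0.411].
For comparison, the equal-tailed interval is [0.132, 0.440]; the HPD is narrower and shifted toward the mode.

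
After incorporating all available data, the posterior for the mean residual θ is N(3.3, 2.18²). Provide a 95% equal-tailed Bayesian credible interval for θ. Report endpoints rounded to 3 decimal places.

The posterior is symmetric, so the 95% equal-tailed interval is θ = 3.3 ± z·2.18 with z = 1.960.
Half-width: 1.960 × 2.18 = 4.273.
3.3 − 4.273 = -0.973; 3.3 + 4.273 = 7.573.

[-0.973, 7.573]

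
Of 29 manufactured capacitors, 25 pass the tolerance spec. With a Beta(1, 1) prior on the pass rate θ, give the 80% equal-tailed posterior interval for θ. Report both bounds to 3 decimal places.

[0.751, 0.917]

Posterior: Beta(1+25, 1+4) = Beta(26, 5).
Equal-tailed 80% interval: the 0.1 and 0.9 quantiles of Beta(26, 5).
Posterior mean ≈ 0.839, SD ≈ 0.065; a Normal approximation gives roughly [0.755, 0.922].
Exact: F⁻¹(0.1) = 0.751; F⁻¹(0.9) = 0.917.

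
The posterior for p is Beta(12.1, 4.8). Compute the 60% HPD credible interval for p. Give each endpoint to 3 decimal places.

[0.648, 0.828]

The posterior is unimodal and skewed, so the HPD interval has equal density at both endpoints and is the shortest 60% interval.
Solving f(0.648) = f(0.828) with F(0.828) − F(0.648) = 0.60 gives [0.648, 0.828].
For comparison, the equal-tailed interval is [0.626, 0.810]; the HPD is narrower and shifted toward the mode.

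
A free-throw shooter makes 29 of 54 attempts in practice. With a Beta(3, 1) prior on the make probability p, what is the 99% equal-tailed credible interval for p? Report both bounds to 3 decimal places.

Posterior: Beta(3+29, 1+25) = Beta(32, 26).
Equal-tailed 99% interval: the 0.005 and 0.995 quantiles of Beta(32, 26).
Posterior mean ≈ 0.552, SD ≈ 0.065; a Normal approximation gives roughly [0.385, 0.718].
Exact: F⁻¹(0.005) = 0.384; F⁻¹(0.995) = 0.713.

[0.384, 0.713]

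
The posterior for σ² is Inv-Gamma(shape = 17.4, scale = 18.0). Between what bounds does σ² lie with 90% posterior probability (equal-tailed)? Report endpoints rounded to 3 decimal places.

[0.726, 1.614]

Inverse-Gamma(17.4, 18.0) quantiles: F⁻¹(0.05) and F⁻¹(0.95).
Equivalently, 1/σ² ~ Gamma(17.4, rate = 18.0); invert its 0.95 and 0.05 quantiles.
Posterior mean ≈ 1.098, SD ≈ 0.280; a Normal approximation gives roughly [0.638, 1.558].
Exact: lower = 0.726; upper = 1.614.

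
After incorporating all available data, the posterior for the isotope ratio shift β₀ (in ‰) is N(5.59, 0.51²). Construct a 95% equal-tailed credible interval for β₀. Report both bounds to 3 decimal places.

The posterior is symmetric, so the 95% equal-tailed interval is β₀ = 5.59 ± z·0.51 with z = 1.960.
Half-width: 1.960 × 0.51 = 1.000.
5.59 − 1.000 = 4.590; 5.59 + 1.000 = 6.590.

[4.590, 6.590]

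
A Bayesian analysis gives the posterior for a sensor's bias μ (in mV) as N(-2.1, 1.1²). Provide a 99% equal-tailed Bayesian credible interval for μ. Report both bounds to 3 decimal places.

The posterior is symmetric, so the 99% equal-tailed interval is μ = -2.1 ± z·1.1 with z = 2.576.
Half-width: 2.576 × 1.1 = 2.833.
-2.1 − 2.833 = -4.933; -2.1 + 2.833 = 0.733.

[-4.933, 0.733]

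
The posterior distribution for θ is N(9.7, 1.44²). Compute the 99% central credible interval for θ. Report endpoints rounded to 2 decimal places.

[5.99, 13.41]

The posterior is symmetric, so the 99% equal-tailed interval is θ = 9.7 ± z·1.44 with z = 2.576.
Half-width: 2.576 × 1.44 = 3.71.
9.7 − 3.71 = 5.99; 9.7 + 3.71 = 13.41.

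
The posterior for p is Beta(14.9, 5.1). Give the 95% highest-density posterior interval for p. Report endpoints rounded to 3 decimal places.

The posterior is unimodal and skewed, so the HPD interval has equal density at both endpoints and is the shortest 95% interval.
Solving f(0.558) = f(0.918) with F(0.918) − F(0.558) = 0.95 gives [0.558, 0.918].
For comparison, the equal-tailed interval is [0.539, 0.905]; the HPD is narrower and shifted toward the mode.

[0.558, 0.918]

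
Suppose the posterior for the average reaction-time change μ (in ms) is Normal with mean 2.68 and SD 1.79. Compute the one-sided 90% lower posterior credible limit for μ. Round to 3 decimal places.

Need L with P(μ ≥ L) = 0.90: L = 2.68 − z_{0.1}·1.79.
z = 1.282; L = 2.68 − 1.282 × 1.79 = 0.386.

0.386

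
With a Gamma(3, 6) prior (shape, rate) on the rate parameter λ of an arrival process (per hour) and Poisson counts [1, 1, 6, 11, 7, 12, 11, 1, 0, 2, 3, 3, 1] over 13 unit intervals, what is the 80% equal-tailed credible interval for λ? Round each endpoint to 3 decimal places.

Posterior: Gamma(3+59, 6+13) = Gamma(62, 19) (shape, rate).
Equal-tailed 80% interval: Gamma(62, 19) quantiles at 0.1 and 0.9.
Posterior mean ≈ 3.263, SD ≈ 0.414; a Normal approximation gives roughly [2.732, 3.794].
Exact: lower = 2.745; upper = 3.804.

[2.745, 3.804]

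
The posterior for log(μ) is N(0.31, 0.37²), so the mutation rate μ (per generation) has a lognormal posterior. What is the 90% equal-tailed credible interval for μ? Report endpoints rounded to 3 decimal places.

[0.742, 2.506]

On the log scale the 90% interval is 0.31 ± 1.645 × 0.37 = [-0.2986, 0.9186].
Exponentiate: [e^-0.2986, e^0.9186] = [0.742, 2.506].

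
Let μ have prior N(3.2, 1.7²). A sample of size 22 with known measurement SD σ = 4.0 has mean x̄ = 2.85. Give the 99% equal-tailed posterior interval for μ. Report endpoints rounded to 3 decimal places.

Posterior precision = 1/1.7² + 22/4.0² = 0.3460 + 1.3750 = 1.7210, so posterior SD = 0.7623.
Posterior mean = (3.2/1.7² + 22·2.85/4.0²) / 1.7210 = 2.9204.
Interval: 2.9204 ± 2.576 × 0.7623 → [0.957, 4.884].

[0.957, 4.884]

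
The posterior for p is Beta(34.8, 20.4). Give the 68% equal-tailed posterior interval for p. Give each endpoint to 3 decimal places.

Posterior: Beta(34.8, 20.4).
Equal-tailed 68% interval: the 0.16 and 0.84 quantiles of Beta(34.8, 20.4).
Posterior mean ≈ 0.630, SD ≈ 0.064; a Normal approximation gives roughly [0.566, 0.694].
Exact: F⁻¹(0.16) = 0.566; F⁻¹(0.84) = 0.695.

[0.566, 0.695]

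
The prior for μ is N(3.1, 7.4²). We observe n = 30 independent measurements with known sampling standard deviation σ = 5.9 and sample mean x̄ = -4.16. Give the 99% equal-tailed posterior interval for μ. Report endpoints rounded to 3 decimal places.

Posterior precision = 1/7.4² + 30/5.9² = 0.0183 + 0.8618 = 0.8801, so posterior SD = 1.0660.
Posterior mean = (3.1/7.4² + 30·-4.16/5.9²) / 0.8801 = -4.0094.
Interval: -4.0094 ± 2.576 × 1.0660 → [-6.755, -1.264].

[-6.755, -1.264]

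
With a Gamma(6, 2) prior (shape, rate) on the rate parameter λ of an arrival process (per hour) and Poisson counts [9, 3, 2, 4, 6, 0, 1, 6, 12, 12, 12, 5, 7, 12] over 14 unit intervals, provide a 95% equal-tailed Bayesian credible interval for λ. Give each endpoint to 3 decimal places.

Posterior: Gamma(6+91, 2+14) = Gamma(97, 16) (shape, rate).
Equal-tailed 95% interval: Gamma(97, 16) quantiles at 0.025 and 0.975.
Posterior mean ≈ 6.062, SD ≈ 0.616; a Normal approximation gives roughly [4.856, 7.269].
Exact: lower = 4.916; upper = 7.327.

[4.916, 7.327]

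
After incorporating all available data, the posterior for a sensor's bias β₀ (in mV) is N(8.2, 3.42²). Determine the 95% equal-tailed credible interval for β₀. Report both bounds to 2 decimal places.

The posterior is symmetric, so the 95% equal-tailed interval is β₀ = 8.2 ± z·3.42 with z = 1.960.
Half-width: 1.960 × 3.42 = 6.70.
8.2 − 6.70 = 1.50; 8.2 + 6.70 = 14.90.

[1.50, 14.90]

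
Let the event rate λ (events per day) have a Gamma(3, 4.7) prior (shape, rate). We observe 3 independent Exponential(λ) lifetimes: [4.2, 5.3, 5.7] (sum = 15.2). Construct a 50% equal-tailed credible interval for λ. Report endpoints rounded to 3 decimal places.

Posterior: Gamma(3+3, 4.7+15.2) = Gamma(6, 19.9) (shape, rate).
Equal-tailed 50% interval: Gamma(6, 19.9) quantiles at 0.25 and 0.75.
Posterior mean ≈ 0.302, SD ≈ 0.123; a Normal approximation gives roughly [0.218, 0.385].
Exact: lower = 0.212; upper = 0.373.

[0.212, 0.373]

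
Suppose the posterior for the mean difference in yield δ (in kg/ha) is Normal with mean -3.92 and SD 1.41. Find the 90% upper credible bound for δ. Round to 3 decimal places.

-2.113

Need U with P(δ ≤ U) = 0.90: U = -3.92 + z_{0.1}·1.41.
z = 1.282; U = -3.92 + 1.282 × 1.41 = -2.113.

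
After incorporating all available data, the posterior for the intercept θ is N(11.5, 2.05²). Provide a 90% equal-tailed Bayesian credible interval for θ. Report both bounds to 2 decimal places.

[8.13, 14.87]

The posterior is symmetric, so the 90% equal-tailed interval is θ = 11.5 ± z·2.05 with z = 1.645.
Half-width: 1.645 × 2.05 = 3.37.
11.5 − 3.37 = 8.13; 11.5 + 3.37 = 14.87.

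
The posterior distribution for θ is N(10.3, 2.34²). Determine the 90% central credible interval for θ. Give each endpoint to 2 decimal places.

The posterior is symmetric, so the 90% equal-tailed interval is θ = 10.3 ± z·2.34 with z = 1.645.
Half-width: 1.645 × 2.34 = 3.85.
10.3 − 3.85 = 6.45; 10.3 + 3.85 = 14.15.

[6.45, 14.15]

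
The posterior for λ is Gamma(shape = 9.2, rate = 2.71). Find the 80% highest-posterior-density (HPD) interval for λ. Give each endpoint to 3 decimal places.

[1.856, 4.607]

The posterior is unimodal and skewed, so the HPD interval has equal density at both endpoints and is the shortest 80% interval.
Solving f(1.856) = f(4.607) with F(4.607) − F(1.856) = 0.80 gives [1.856, 4.607].
For comparison, the equal-tailed interval is [2.062, 4.885]; the HPD is narrower and shifted toward the mode.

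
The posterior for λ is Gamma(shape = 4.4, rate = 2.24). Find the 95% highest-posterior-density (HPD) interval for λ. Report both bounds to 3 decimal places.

The posterior is unimodal and skewed, so the HPD interval has equal density at both endpoints and is the shortest 95% interval.
Solving f(0.403) = f(3.816) with F(3.816) − F(0.403) = 0.95 gives [0.403, 3.816].
For comparison, the equal-tailed interval is [0.579, 4.180]; the HPD is narrower and shifted toward the mode.

[0.403, 3.816]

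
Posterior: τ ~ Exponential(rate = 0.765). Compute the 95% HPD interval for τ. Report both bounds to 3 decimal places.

[0.000, 3.916]

The exponential density is strictly decreasing on [0, ∞), so the HPD interval is anchored at 0: [0, q] with P(τ ≤ q) = 0.95.
q = −ln(1 − 0.95) / 0.765 = 2.9957 / 0.765 = 3.916.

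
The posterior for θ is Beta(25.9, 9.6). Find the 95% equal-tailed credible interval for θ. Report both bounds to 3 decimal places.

Posterior: Beta(25.9, 9.6).
Equal-tailed 95% interval: the 0.025 and 0.975 quantiles of Beta(25.9, 9.6).
Posterior mean ≈ 0.730, SD ≈ 0.074; a Normal approximation gives roughly [0.585, 0.874].
Exact: F⁻¹(0.025) = 0.575; F⁻¹(0.975) = 0.860.

[0.575, 0.860]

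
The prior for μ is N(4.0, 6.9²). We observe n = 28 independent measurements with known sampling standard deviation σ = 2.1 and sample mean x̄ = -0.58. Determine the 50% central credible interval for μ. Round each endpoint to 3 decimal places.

[-0.832, -0.298]

Posterior precision = 1/6.9² + 28/2.1² = 0.0210 + 6.3492 = 6.3702, so posterior SD = 0.3962.
Posterior mean = (4.0/6.9² + 28·-0.58/2.1²) / 6.3702 = -0.5649.
Interval: -0.5649 ± 0.674 × 0.3962 → [-0.832, -0.298].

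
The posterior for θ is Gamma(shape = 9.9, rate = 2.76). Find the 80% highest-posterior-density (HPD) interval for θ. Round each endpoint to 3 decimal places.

[2.021, 4.832]

The posterior is unimodal and skewed, so the HPD interval has equal density at both endpoints and is the shortest 80% interval.
Solving f(2.021) = f(4.832) with F(4.832) − F(2.021) = 0.80 gives [2.021, 4.832].
For comparison, the equal-tailed interval is [2.225, 5.103]; the HPD is narrower and shifted toward the mode.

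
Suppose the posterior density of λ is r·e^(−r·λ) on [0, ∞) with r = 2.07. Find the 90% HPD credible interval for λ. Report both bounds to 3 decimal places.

[0.000, 1.112]

The exponential density is strictly decreasing on [0, ∞), so the HPD interval is anchored at 0: [0, q] with P(λ ≤ q) = 0.90.
q = −ln(1 − 0.90) / 2.07 = 2.3026 / 2.07 = 1.112.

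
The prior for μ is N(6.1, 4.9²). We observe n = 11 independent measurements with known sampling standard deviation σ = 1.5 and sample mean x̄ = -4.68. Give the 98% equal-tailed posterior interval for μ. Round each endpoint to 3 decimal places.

Posterior precision = 1/4.9² + 11/1.5² = 0.0416 + 4.8889 = 4.9305, so posterior SD = 0.4504.
Posterior mean = (6.1/4.9² + 11·-4.68/1.5²) / 4.9305 = -4.5889.
Interval: -4.5889 ± 2.326 × 0.4504 → [-5.637, -3.541].

[-5.637, -3.541]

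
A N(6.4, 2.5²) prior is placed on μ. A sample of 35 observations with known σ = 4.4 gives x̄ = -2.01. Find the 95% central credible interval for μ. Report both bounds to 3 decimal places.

Posterior precision = 1/2.5² + 35/4.4² = 0.1600 + 1.8079 = 1.9679, so posterior SD = 0.7129.
Posterior mean = (6.4/2.5² + 35·-2.01/4.4²) / 1.9679 = -1.3262.
Interval: -1.3262 ± 1.960 × 0.7129 → [-2.723, 0.071].

[-2.723, 0.071]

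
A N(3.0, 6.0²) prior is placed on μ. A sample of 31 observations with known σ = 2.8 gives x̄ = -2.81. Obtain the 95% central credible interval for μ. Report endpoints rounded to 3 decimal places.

[-3.752, -1.787]

Posterior precision = 1/6.0² + 31/2.8² = 0.0278 + 3.9541 = 3.9819, so posterior SD = 0.5011.
Posterior mean = (3.0/6.0² + 31·-2.81/2.8²) / 3.9819 = -2.7695.
Interval: -2.7695 ± 1.960 × 0.5011 → [-3.752, -1.787].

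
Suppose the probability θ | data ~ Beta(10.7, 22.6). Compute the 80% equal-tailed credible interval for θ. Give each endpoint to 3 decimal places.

[0.221, 0.427]

Posterior: Beta(10.7, 22.6).
Equal-tailed 80% interval: the 0.1 and 0.9 quantiles of Beta(10.7, 22.6).
Posterior mean ≈ 0.321, SD ≈ 0.080; a Normal approximation gives roughly [0.219, 0.424].
Exact: F⁻¹(0.1) = 0.221; F⁻¹(0.9) = 0.427.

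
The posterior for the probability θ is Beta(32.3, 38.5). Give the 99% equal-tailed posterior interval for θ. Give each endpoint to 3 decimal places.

[0.309, 0.608]

Posterior: Beta(32.3, 38.5).
Equal-tailed 99% interval: the 0.005 and 0.995 quantiles of Beta(32.3, 38.5).
Posterior mean ≈ 0.456, SD ≈ 0.059; a Normal approximation gives roughly [0.305, 0.608].
Exact: F⁻¹(0.005) = 0.309; F⁻¹(0.995) = 0.608.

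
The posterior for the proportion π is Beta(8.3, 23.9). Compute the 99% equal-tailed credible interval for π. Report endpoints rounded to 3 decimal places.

[0.095, 0.475]

Posterior: Beta(8.3, 23.9).
Equal-tailed 99% interval: the 0.005 and 0.995 quantiles of Beta(8.3, 23.9).
Posterior mean ≈ 0.258, SD ≈ 0.076; a Normal approximation gives roughly [0.062, 0.453].
Exact: F⁻¹(0.005) = 0.095; F⁻¹(0.995) = 0.475.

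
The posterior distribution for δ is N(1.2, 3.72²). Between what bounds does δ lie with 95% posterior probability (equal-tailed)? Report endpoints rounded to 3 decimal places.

[-6.091, 8.491]

The posterior is symmetric, so the 95% equal-tailed interval is δ = 1.2 ± z·3.72 with z = 1.960.
Half-width: 1.960 × 3.72 = 7.291.
1.2 − 7.291 = -6.091; 1.2 + 7.291 = 8.491.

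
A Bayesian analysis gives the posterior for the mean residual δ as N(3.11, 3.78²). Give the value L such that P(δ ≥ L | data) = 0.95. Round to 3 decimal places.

-3.108

Need L with P(δ ≥ L) = 0.95: L = 3.11 − z_{0.05}·3.78.
z = 1.645; L = 3.11 − 1.645 × 3.78 = -3.108.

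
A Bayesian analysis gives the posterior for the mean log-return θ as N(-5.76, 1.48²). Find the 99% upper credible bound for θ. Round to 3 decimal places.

-2.317

Need U with P(θ ≤ U) = 0.99: U = -5.76 + z_{0.01}·1.48.
z = 2.326; U = -5.76 + 2.326 × 1.48 = -2.317.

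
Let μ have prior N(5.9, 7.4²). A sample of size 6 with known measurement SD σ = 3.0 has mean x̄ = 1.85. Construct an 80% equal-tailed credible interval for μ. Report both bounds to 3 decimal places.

[0.409, 3.506]

Posterior precision = 1/7.4² + 6/3.0² = 0.0183 + 0.6667 = 0.6849, so posterior SD = 1.2083.
Posterior mean = (5.9/7.4² + 6·1.85/3.0²) / 0.6849 = 1.9580.
Interval: 1.9580 ± 1.282 × 1.2083 → [0.409, 3.506].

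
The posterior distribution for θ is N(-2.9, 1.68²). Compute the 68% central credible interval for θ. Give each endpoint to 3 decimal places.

[-4.571, -1.229]

The posterior is symmetric, so the 68% equal-tailed interval is θ = -2.9 ± z·1.68 with z = 0.994.
Half-width: 0.994 × 1.68 = 1.671.
-2.9 − 1.671 = -4.571; -2.9 + 1.671 = -1.229.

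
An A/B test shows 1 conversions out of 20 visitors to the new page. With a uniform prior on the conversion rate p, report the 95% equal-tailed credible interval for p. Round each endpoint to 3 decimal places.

Posterior: Beta(1+1, 1+19) = Beta(2, 20).
Equal-tailed 95% interval: the 0.025 and 0.975 quantiles of Beta(2, 20).
Posterior mean ≈ 0.091, SD ≈ 0.060; a Normal approximation gives roughly [-0.027, 0.208].
Exact: F⁻¹(0.025) = 0.012; F⁻¹(0.975) = 0.238.

[0.012, 0.238]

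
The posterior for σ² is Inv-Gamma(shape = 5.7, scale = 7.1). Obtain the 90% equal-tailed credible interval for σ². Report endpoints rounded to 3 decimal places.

Inverse-Gamma(5.7, 7.1) quantiles: F⁻¹(0.05) and F⁻¹(0.95).
Equivalently, 1/σ² ~ Gamma(5.7, rate = 7.1); invert its 0.95 and 0.05 quantiles.
Posterior mean ≈ 1.511, SD ≈ 0.785; a Normal approximation gives roughly [0.219, 2.802].
Exact: lower = 0.702; upper = 2.938.

[0.702, 2.938]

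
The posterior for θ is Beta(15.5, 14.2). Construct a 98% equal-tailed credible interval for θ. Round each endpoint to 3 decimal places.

[0.314, 0.725]

Posterior: Beta(15.5, 14.2).
Equal-tailed 98% interval: the 0.01 and 0.99 quantiles of Beta(15.5, 14.2).
Posterior mean ≈ 0.522, SD ≈ 0.090; a Normal approximation gives roughly [0.312, 0.732].
Exact: F⁻¹(0.01) = 0.314; F⁻¹(0.99) = 0.725.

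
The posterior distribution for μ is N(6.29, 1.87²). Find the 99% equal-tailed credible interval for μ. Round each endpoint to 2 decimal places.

The posterior is symmetric, so the 99% equal-tailed interval is μ = 6.29 ± z·1.87 with z = 2.576.
Half-width: 2.576 × 1.87 = 4.82.
6.29 − 4.82 = 1.47; 6.29 + 4.82 = 11.11.

[1.47, 11.11]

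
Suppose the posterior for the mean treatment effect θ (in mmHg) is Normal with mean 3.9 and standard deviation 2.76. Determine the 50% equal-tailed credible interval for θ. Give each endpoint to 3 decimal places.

The posterior is symmetric, so the 50% equal-tailed interval is θ = 3.9 ± z·2.76 with z = 0.674.
Half-width: 0.674 × 2.76 = 1.862.
3.9 − 1.862 = 2.038; 3.9 + 1.862 = 5.762.

[2.038, 5.762]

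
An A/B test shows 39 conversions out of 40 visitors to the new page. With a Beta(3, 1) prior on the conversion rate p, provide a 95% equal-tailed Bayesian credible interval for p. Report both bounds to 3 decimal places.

Posterior: Beta(3+39, 1+1) = Beta(42, 2).
Equal-tailed 95% interval: the 0.025 and 0.975 quantiles of Beta(42, 2).
Posterior mean ≈ 0.955, SD ≈ 0.031; a Normal approximation gives roughly [0.894, 1.015].
Exact: F⁻¹(0.025) = 0.877; F⁻¹(0.975) = 0.994.

[0.877, 0.994]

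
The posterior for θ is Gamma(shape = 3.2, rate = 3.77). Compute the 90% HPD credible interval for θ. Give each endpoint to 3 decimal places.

[0.141, 1.533]

The posterior is unimodal and skewed, so the HPD interval has equal density at both endpoints and is the shortest 90% interval.
Solving f(0.141) = f(1.533) with F(1.533) − F(0.141) = 0.90 gives [0.141, 1.533].
For comparison, the equal-tailed interval is [0.245, 1.749]; the HPD is narrower and shifted toward the mode.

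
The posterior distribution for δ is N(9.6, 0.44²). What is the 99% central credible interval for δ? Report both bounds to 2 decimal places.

The posterior is symmetric, so the 99% equal-tailed interval is δ = 9.6 ± z·0.44 with z = 2.576.
Half-width: 2.576 × 0.44 = 1.13.
9.6 − 1.13 = 8.47; 9.6 + 1.13 = 10.73.

[8.47, 10.73]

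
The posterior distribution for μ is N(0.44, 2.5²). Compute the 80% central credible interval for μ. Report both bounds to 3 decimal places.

[-2.764, 3.644]

The posterior is symmetric, so the 80% equal-tailed interval is μ = 0.44 ± z·2.5 with z = 1.282.
Half-width: 1.282 × 2.5 = 3.204.
0.44 − 3.204 = -2.764; 0.44 + 3.204 = 3.644.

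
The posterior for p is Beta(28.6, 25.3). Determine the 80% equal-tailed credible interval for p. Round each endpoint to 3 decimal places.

Posterior: Beta(28.6, 25.3).
Equal-tailed 80% interval: the 0.1 and 0.9 quantiles of Beta(28.6, 25.3).
Posterior mean ≈ 0.531, SD ≈ 0.067; a Normal approximation gives roughly [0.444, 0.617].
Exact: F⁻¹(0.1) = 0.444; F⁻¹(0.9) = 0.617.

[0.444, 0.617]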